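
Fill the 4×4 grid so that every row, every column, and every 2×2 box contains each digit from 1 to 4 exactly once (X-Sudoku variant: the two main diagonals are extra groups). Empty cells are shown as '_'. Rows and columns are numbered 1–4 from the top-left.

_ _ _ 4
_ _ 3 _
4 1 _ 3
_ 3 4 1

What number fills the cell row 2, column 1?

row 1, column 2 = 2: row 1 has {4}; col 2 has {1,3}; box has {} → only 2 remains.
row 1, column 3 = 1: row 1 has {2,4}; col 3 has {3,4}; box has {3,4} → only 1 remains.
row 2, column 1 = 1: row 2 has {3}; col 1 has {4}; box has {2} → only 1 remains.

1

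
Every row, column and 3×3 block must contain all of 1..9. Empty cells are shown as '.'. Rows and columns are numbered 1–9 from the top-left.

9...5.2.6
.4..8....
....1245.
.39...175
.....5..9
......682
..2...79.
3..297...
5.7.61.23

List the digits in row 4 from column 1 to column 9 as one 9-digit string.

R5C7 = 3: row 5 has {5,9}; col 7 has {1,2,4,6,7}; box has {1,2,5,6,7,8,9} → only 3 remains.
R5C8 = 4: row 5 has {3,5,9}; col 8 has {2,5,7,8,9}; box has {1,2,3,5,6,7,8,9} → only 4 remains.
R9C7 = 8: row 9 has {1,2,3,5,6,7}; col 7 has {1,2,3,4,6,7}; box has {2,3,7,9} → only 8 remains.
R2C7 = 9: row 2 has {4,8}; col 7 has {1,2,3,4,6,7,8}; box has {2,4,5,6} → only 9 remains.
R8C7 = 5: row 8 has {2,3,7,9}; col 7 has {1,2,3,4,6,7,8,9}; box has {2,3,7,8,9} → only 5 remains.
R9C2 = 9: row 9 has {1,2,3,5,6,7,8}; col 2 has {3,4}; box has {2,3,5,7} → only 9 remains.
R9C4 = 4: row 9 has {1,2,3,5,6,7,8,9}; col 4 has {2}; box has {1,2,6,7,9} → only 4 remains.
R7C5 = 3: row 7 has {2,7,9}; col 5 has {1,5,6,8,9}; box has {1,2,4,6,7,9} → only 3 remains.
R7C6 = 8: row 7 has {2,3,7,9}; col 6 has {1,2,5,7}; box has {1,2,3,4,6,7,9} → only 8 remains.
R7C4 = 5: row 7 has {2,3,7,8,9}; col 4 has {2,4}; box has {1,2,3,4,6,7,8,9} → only 5 remains.
R1C6 = 4: in row 1, 4 can only go here (every other open cell in that row sees a 4).
R4C6 = 6: row 4 has {1,3,5,7,9}; col 6 has {1,2,4,5,7,8}; box has {5} → only 6 remains.
R2C6 = 3: row 2 has {4,8,9}; col 6 has {1,2,4,5,6,7,8}; box has {1,2,4,5,8} → only 3 remains.
R2C8 = 1: row 2 has {3,4,8,9}; col 8 has {2,4,5,7,8,9}; box has {2,4,5,6,9} → only 1 remains.
R2C9 = 7: row 2 has {1,3,4,8,9}; col 9 has {2,3,5,6,9}; box has {1,2,4,5,6,9} → only 7 remains.
R3C9 = 8: row 3 has {1,2,4,5}; col 9 has {2,3,5,6,7,9}; box has {1,2,4,5,6,7,9} → only 8 remains.
R4C4 = 8: row 4 has {1,3,5,6,7,9}; col 4 has {2,4,5}; box has {5,6} → only 8 remains.
R6C6 = 9: row 6 has {2,6,8}; col 6 has {1,2,3,4,5,6,7,8}; box has {5,6,8} → only 9 remains.
R8C8 = 6: row 8 has {2,3,5,7,9}; col 8 has {1,2,4,5,7,8,9}; box has {2,3,5,7,8,9} → only 6 remains.
R1C4 = 7: row 1 has {2,4,5,6,9}; col 4 has {2,4,5,8}; box has {1,2,3,4,5,8} → only 7 remains.
R1C8 = 3: row 1 has {2,4,5,6,7,9}; col 8 has {1,2,4,5,6,7,8,9}; box has {1,2,4,5,6,7,8,9} → only 3 remains.
R2C4 = 6: row 2 has {1,3,4,7,8,9}; col 4 has {2,4,5,7,8}; box has {1,2,3,4,5,7,8} → only 6 remains.
R3C4 = 9: row 3 has {1,2,4,5,8}; col 4 has {2,4,5,6,7,8}; box has {1,2,3,4,5,6,7,8} → only 9 remains.
R5C4 = 1: row 5 has {3,4,5,9}; col 4 has {2,4,5,6,7,8,9}; box has {5,6,8,9} → only 1 remains.
R6C4 = 3: row 6 has {2,6,8,9}; col 4 has {1,2,4,5,6,7,8,9}; box has {1,5,6,8,9} → only 3 remains.
R2C1 = 2: row 2 has {1,3,4,6,7,8,9}; col 1 has {3,5,9}; box has {4,9} → only 2 remains.
R2C3 = 5: row 2 has {1,2,3,4,6,7,8,9}; col 3 has {2,7,9}; box has {2,4,9} → only 5 remains.
R4C1 = 4: row 4 has {1,3,5,6,7,8,9}; col 1 has {2,3,5,9}; box has {3,9} → only 4 remains.
R4C5 = 2: row 4 has {1,3,4,5,6,7,8,9}; col 5 has {1,3,5,6,8,9}; box has {1,3,5,6,8,9} → only 2 remains.

439826175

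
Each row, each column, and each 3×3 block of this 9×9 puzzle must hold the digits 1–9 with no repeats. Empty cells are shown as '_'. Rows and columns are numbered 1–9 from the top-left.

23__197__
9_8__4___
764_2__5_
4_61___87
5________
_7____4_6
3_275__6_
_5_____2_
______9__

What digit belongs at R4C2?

R1C3 = 5 (sole candidate).
R1C8 = 4 (sole candidate).
R1C9 = 8 (sole candidate).
R2C2 = 1 (sole candidate).
R2C8 = 3 (sole candidate).
R2C9 = 2 (sole candidate).
R3C7 = 1 (sole candidate).
R3C9 = 9 (sole candidate).
R7C7 = 8 (sole candidate).
R8C7 = 3 (sole candidate).
R1C4 = 6 (sole candidate).
R2C4 = 5 (sole candidate).
R2C5 = 7 (sole candidate).
R2C7 = 6 (sole candidate).
R5C7 = 2 (sole candidate).
R7C6 = 1 (sole candidate).
R7C9 = 4 (sole candidate).
R8C9 = 1 (sole candidate).
R9C8 = 7 (sole candidate).
R9C9 = 5 (sole candidate).
R4C7 = 5 (sole candidate).
R5C9 = 3 (sole candidate).
R7C2 = 9 (sole candidate).
R8C3 = 7 (sole candidate).
R9C3 = 1 (sole candidate).
R4C2 = 2: row 4 has {1,4,5,6,7,8}; col 2 has {1,3,5,6,7,9}; box has {4,5,6,7} → only 2 remains.

2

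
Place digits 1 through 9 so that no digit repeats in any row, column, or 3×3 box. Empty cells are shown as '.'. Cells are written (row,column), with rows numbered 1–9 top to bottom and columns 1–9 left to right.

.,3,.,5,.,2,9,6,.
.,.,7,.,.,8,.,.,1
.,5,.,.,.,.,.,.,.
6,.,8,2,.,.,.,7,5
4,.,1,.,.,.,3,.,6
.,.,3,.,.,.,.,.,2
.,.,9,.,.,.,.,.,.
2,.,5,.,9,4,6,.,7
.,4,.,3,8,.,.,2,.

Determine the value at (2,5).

3

(1,3) = 4: row 1 has {2,3,5,6,9}; col 3 has {1,3,5,7,8,9}; box has {3,5,7} → only 4 remains.
(1,9) = 8: row 1 has {2,3,4,5,6,9}; col 9 has {1,2,5,6,7}; box has {1,6,9} → only 8 remains.
(2,1) = 9: row 2 has {1,7,8}; col 1 has {2,4,6}; box has {3,4,5,7} → only 9 remains.
(4,2) = 9: row 4 has {2,5,6,7,8}; col 2 has {3,4,5}; box has {1,3,4,6,8} → only 9 remains.
(6,2) = 7: row 6 has {2,3}; col 2 has {3,4,5,9}; box has {1,3,4,6,8,9} → only 7 remains.
(8,4) = 1: row 8 has {2,4,5,6,7,9}; col 4 has {2,3,5}; box has {3,4,8,9} → only 1 remains.
(9,3) = 6: row 9 has {2,3,4,8}; col 3 has {1,3,4,5,7,8,9}; box has {2,4,5,9} → only 6 remains.
(9,9) = 9: row 9 has {2,3,4,6,8}; col 9 has {1,2,5,6,7,8}; box has {2,6,7} → only 9 remains.
(1,1) = 1: row 1 has {2,3,4,5,6,8,9}; col 1 has {2,4,6,9}; box has {3,4,5,7,9} → only 1 remains.
(1,5) = 7: row 1 has {1,2,3,4,5,6,8,9}; col 5 has {8,9}; box has {2,5,8} → only 7 remains.
(3,1) = 8: row 3 has {5}; col 1 has {1,2,4,6,9}; box has {1,3,4,5,7,9} → only 8 remains.
(3,3) = 2: row 3 has {5,8}; col 3 has {1,3,4,5,6,7,8,9}; box has {1,3,4,5,7,8,9} → only 2 remains.
(5,2) = 2: row 5 has {1,3,4,6}; col 2 has {3,4,5,7,9}; box has {1,3,4,6,7,8,9} → only 2 remains.
(5,5) = 5: row 5 has {1,2,3,4,6}; col 5 has {7,8,9}; box has {2} → only 5 remains.
(6,1) = 5: row 6 has {2,3,7}; col 1 has {1,2,4,6,8,9}; box has {1,2,3,4,6,7,8,9} → only 5 remains.
(8,2) = 8: row 8 has {1,2,4,5,6,7,9}; col 2 has {2,3,4,5,7,9}; box has {2,4,5,6,9} → only 8 remains.
(8,8) = 3: row 8 has {1,2,4,5,6,7,8,9}; col 8 has {2,6,7}; box has {2,6,7,9} → only 3 remains.
(9,1) = 7: row 9 has {2,3,4,6,8,9}; col 1 has {1,2,4,5,6,8,9}; box has {2,4,5,6,8,9} → only 7 remains.
(9,6) = 5: row 9 has {2,3,4,6,7,8,9}; col 6 has {2,4,8}; box has {1,3,4,8,9} → only 5 remains.
(9,7) = 1: row 9 has {2,3,4,5,6,7,8,9}; col 7 has {3,6,9}; box has {2,3,6,7,9} → only 1 remains.
(2,2) = 6: row 2 has {1,7,8,9}; col 2 has {2,3,4,5,7,8,9}; box has {1,2,3,4,5,7,8,9} → only 6 remains.
(2,4) = 4: row 2 has {1,6,7,8,9}; col 4 has {1,2,3,5}; box has {2,5,7,8} → only 4 remains.
(2,5) = 3: row 2 has {1,4,6,7,8,9}; col 5 has {5,7,8,9}; box has {2,4,5,7,8} → only 3 remains.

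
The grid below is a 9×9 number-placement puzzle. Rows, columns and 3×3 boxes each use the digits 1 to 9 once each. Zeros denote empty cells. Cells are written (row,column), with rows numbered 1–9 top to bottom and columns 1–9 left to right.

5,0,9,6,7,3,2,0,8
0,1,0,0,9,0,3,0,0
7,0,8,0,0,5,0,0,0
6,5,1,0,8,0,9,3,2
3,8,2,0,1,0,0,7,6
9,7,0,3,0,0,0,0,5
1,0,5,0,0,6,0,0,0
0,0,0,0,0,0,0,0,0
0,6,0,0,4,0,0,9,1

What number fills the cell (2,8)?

(1,2) = 4 (sole candidate).
(1,8) = 1 (sole candidate).
(2,1) = 2 (sole candidate).
(2,3) = 6 (sole candidate).
(3,2) = 3 (sole candidate).
(3,5) = 2 (sole candidate).
(5,7) = 4 (sole candidate).
(6,3) = 4 (sole candidate).
(6,5) = 6 (sole candidate).
(6,6) = 2 (sole candidate).
(6,8) = 8 (sole candidate).
(7,5) = 3 (sole candidate).
(8,5) = 5 (sole candidate).
(9,1) = 8 (sole candidate).
(9,6) = 7 (sole candidate).
(9,7) = 5 (sole candidate).
(3,7) = 6 (sole candidate).
(3,8) = 4 (sole candidate).
(3,9) = 9 (sole candidate).
(4,6) = 4 (sole candidate).
(5,6) = 9 (sole candidate).
(6,7) = 1 (sole candidate).
(7,8) = 2 (sole candidate).
(8,1) = 4 (sole candidate).
(8,8) = 6 (sole candidate).
(9,3) = 3 (sole candidate).
(9,4) = 2 (sole candidate).
(2,6) = 8 (sole candidate).
(2,8) = 5: row 2 has {1,2,3,6,8,9}; col 8 has {1,2,3,4,6,7,8,9}; box has {1,2,3,4,6,8,9} → only 5 remains.

5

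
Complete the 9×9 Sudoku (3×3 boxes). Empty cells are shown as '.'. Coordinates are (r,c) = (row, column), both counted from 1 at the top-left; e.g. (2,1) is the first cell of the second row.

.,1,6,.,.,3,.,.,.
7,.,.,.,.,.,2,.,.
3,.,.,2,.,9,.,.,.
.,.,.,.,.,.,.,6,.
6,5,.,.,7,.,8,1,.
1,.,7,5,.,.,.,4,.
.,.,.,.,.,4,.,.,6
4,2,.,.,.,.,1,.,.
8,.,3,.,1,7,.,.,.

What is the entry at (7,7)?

9

(5,6) = 2: row 5 has {1,5,6,7,8}; col 6 has {3,4,7,9}; box has {5,7} → only 2 remains.
(1,1) = 2: in row 1, 2 can only go here (every other open cell in that row sees a 2).
(4,1) = 9: row 4 has {6}; col 1 has {1,2,3,4,6,7,8}; box has {1,5,6,7} → only 9 remains.
(5,3) = 4: row 5 has {1,2,5,6,7,8}; col 3 has {3,6,7}; box has {1,5,6,7,9} → only 4 remains.
(7,1) = 5: row 7 has {4,6}; col 1 has {1,2,3,4,6,7,8,9}; box has {2,3,4,8} → only 5 remains.
(8,3) = 9: row 8 has {1,2,4}; col 3 has {3,4,6,7}; box has {2,3,4,5,8} → only 9 remains.
(9,2) = 6: row 9 has {1,3,7,8}; col 2 has {1,2,5}; box has {2,3,4,5,8,9} → only 6 remains.
(9,4) = 9: row 9 has {1,3,6,7,8}; col 4 has {2,5}; box has {1,4,7} → only 9 remains.
(5,4) = 3: row 5 has {1,2,4,5,6,7,8}; col 4 has {2,5,9}; box has {2,5,7} → only 3 remains.
(5,9) = 9: row 5 has {1,2,3,4,5,6,7,8}; col 9 has {6}; box has {1,4,6,8} → only 9 remains.
(6,7) = 3: row 6 has {1,4,5,7}; col 7 has {1,2,8}; box has {1,4,6,8,9} → only 3 remains.
(6,9) = 2: row 6 has {1,3,4,5,7}; col 9 has {6,9}; box has {1,3,4,6,8,9} → only 2 remains.
(7,2) = 7: row 7 has {4,5,6}; col 2 has {1,2,5,6}; box has {2,3,4,5,6,8,9} → only 7 remains.
(7,3) = 1: row 7 has {4,5,6,7}; col 3 has {3,4,6,7,9}; box has {2,3,4,5,6,7,8,9} → only 1 remains.
(7,4) = 8: row 7 has {1,4,5,6,7}; col 4 has {2,3,5,9}; box has {1,4,7,9} → only 8 remains.
(7,7) = 9: row 7 has {1,4,5,6,7,8}; col 7 has {1,2,3,8}; box has {1,6} → only 9 remains.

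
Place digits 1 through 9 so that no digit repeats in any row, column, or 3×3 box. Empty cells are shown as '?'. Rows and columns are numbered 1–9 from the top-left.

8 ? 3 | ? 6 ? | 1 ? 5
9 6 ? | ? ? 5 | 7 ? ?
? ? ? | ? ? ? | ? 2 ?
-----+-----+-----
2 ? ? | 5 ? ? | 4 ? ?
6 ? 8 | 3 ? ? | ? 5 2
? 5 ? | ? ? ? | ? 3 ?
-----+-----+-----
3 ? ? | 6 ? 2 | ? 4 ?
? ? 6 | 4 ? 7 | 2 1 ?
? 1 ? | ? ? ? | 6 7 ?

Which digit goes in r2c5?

r1c8 = 9 (sole candidate).
r2c8 = 8 (sole candidate).
r3c7 = 3 (sole candidate).
r4c8 = 6 (sole candidate).
r5c7 = 9 (sole candidate).
r6c7 = 8 (sole candidate).
r7c7 = 5 (sole candidate).
r8c1 = 5 (sole candidate).
r9c1 = 4 (sole candidate).
r1c6 = 4 (sole candidate).
r2c9 = 4 (sole candidate).
r3c9 = 6 (sole candidate).
r5c6 = 1 (sole candidate).
r2c5 = 3: in row 2, 3 can only go here (every other open cell in that row sees a 3).

3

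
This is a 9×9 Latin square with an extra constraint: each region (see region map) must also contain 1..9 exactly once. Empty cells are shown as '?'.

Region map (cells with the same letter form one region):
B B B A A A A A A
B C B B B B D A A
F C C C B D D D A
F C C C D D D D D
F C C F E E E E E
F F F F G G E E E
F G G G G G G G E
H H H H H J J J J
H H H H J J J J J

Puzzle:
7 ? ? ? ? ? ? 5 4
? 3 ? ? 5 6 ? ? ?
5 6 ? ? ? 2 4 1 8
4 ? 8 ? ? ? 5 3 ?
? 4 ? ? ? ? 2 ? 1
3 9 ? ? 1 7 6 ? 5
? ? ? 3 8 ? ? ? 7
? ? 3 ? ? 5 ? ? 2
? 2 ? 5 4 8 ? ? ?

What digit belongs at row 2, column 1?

row 2, column 9 = 9 (sole candidate).
row 4, column 6 = 9 (sole candidate).
row 4, column 9 = 6 (sole candidate).
row 5, column 6 = 3 (sole candidate).
row 6, column 3 = 2 (sole candidate).
row 6, column 4 = 8 (sole candidate).
row 6, column 8 = 4 (sole candidate).
row 7, column 2 = 5 (sole candidate).
row 7, column 6 = 4 (sole candidate).
row 7, column 7 = 9 (sole candidate).
row 9, column 9 = 3 (sole candidate).
row 1, column 6 = 1 (sole candidate).
row 1, column 7 = 3 (sole candidate).
row 4, column 5 = 7 (sole candidate).
row 5, column 1 = 6 (sole candidate).
row 5, column 4 = 7 (sole candidate).
row 5, column 5 = 9 (sole candidate).
row 5, column 8 = 8 (sole candidate).
row 7, column 1 = 1 (sole candidate).
row 7, column 3 = 6 (sole candidate).
row 7, column 8 = 2 (sole candidate).
row 8, column 5 = 6 (sole candidate).
row 9, column 1 = 9 (sole candidate).
row 1, column 2 = 8 (sole candidate).
row 1, column 3 = 9 (sole candidate).
row 1, column 5 = 2 (sole candidate).
row 2, column 1 = 2: row 2 has {3,5,6,9}; col 1 has {1,3,4,5,6,7,9}; region has {5,6,7,8,9} → only 2 remains.

2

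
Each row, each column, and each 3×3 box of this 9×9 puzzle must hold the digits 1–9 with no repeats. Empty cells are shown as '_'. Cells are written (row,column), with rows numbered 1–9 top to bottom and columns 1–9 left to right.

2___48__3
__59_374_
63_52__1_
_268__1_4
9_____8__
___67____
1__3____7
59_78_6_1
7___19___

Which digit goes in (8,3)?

(1,4) = 1: row 1 has {2,3,4,8}; col 4 has {3,5,6,7,8,9}; box has {2,3,4,5,8,9} → only 1 remains.
(2,1) = 8: row 2 has {3,4,5,7,9}; col 1 has {1,2,5,6,7,9}; box has {2,3,5,6} → only 8 remains.
(2,2) = 1: row 2 has {3,4,5,7,8,9}; col 2 has {2,3,9}; box has {2,3,5,6,8} → only 1 remains.
(2,5) = 6: row 2 has {1,3,4,5,7,8,9}; col 5 has {1,2,4,7,8}; box has {1,2,3,4,5,8,9} → only 6 remains.
(2,9) = 2: row 2 has {1,3,4,5,6,7,8,9}; col 9 has {1,3,4,7}; box has {1,3,4,7} → only 2 remains.
(3,6) = 7: row 3 has {1,2,3,5,6}; col 6 has {3,8,9}; box has {1,2,3,4,5,6,8,9} → only 7 remains.
(3,7) = 9: row 3 has {1,2,3,5,6,7}; col 7 has {1,6,7,8}; box has {1,2,3,4,7} → only 9 remains.
(3,9) = 8: row 3 has {1,2,3,5,6,7,9}; col 9 has {1,2,3,4,7}; box has {1,2,3,4,7,9} → only 8 remains.
(4,1) = 3: row 4 has {1,2,4,6,8}; col 1 has {1,2,5,6,7,8,9}; box has {2,6,9} → only 3 remains.
(4,6) = 5: row 4 has {1,2,3,4,6,8}; col 6 has {3,7,8,9}; box has {6,7,8} → only 5 remains.
(5,5) = 3: row 5 has {8,9}; col 5 has {1,2,4,6,7,8}; box has {5,6,7,8} → only 3 remains.
(6,1) = 4: row 6 has {6,7}; col 1 has {1,2,3,5,6,7,8,9}; box has {2,3,6,9} → only 4 remains.
(7,5) = 5: row 7 has {1,3,7}; col 5 has {1,2,3,4,6,7,8}; box has {1,3,7,8,9} → only 5 remains.
(9,9) = 5: row 9 has {1,7,9}; col 9 has {1,2,3,4,7,8}; box has {1,6,7} → only 5 remains.
(1,2) = 7: row 1 has {1,2,3,4,8}; col 2 has {1,2,3,9}; box has {1,2,3,5,6,8} → only 7 remains.
(1,3) = 9: row 1 has {1,2,3,4,7,8}; col 3 has {5,6}; box has {1,2,3,5,6,7,8} → only 9 remains.
(1,7) = 5: row 1 has {1,2,3,4,7,8,9}; col 7 has {1,6,7,8,9}; box has {1,2,3,4,7,8,9} → only 5 remains.
(1,8) = 6: row 1 has {1,2,3,4,5,7,8,9}; col 8 has {1,4}; box has {1,2,3,4,5,7,8,9} → only 6 remains.
(3,3) = 4: row 3 has {1,2,3,5,6,7,8,9}; col 3 has {5,6,9}; box has {1,2,3,5,6,7,8,9} → only 4 remains.
(4,5) = 9: row 4 has {1,2,3,4,5,6,8}; col 5 has {1,2,3,4,5,6,7,8}; box has {3,5,6,7,8} → only 9 remains.
(4,8) = 7: row 4 has {1,2,3,4,5,6,8,9}; col 8 has {1,4,6}; box has {1,4,8} → only 7 remains.
(5,2) = 5: row 5 has {3,8,9}; col 2 has {1,2,3,7,9}; box has {2,3,4,6,9} → only 5 remains.
(5,8) = 2: row 5 has {3,5,8,9}; col 8 has {1,4,6,7}; box has {1,4,7,8} → only 2 remains.
(5,9) = 6: row 5 has {2,3,5,8,9}; col 9 has {1,2,3,4,5,7,8}; box has {1,2,4,7,8} → only 6 remains.
(6,2) = 8: row 6 has {4,6,7}; col 2 has {1,2,3,5,7,9}; box has {2,3,4,5,6,9} → only 8 remains.
(6,3) = 1: row 6 has {4,6,7,8}; col 3 has {4,5,6,9}; box has {2,3,4,5,6,8,9} → only 1 remains.
(6,6) = 2: row 6 has {1,4,6,7,8}; col 6 has {3,5,7,8,9}; box has {3,5,6,7,8,9} → only 2 remains.
(6,7) = 3: row 6 has {1,2,4,6,7,8}; col 7 has {1,5,6,7,8,9}; box has {1,2,4,6,7,8} → only 3 remains.
(6,9) = 9: row 6 has {1,2,3,4,6,7,8}; col 9 has {1,2,3,4,5,6,7,8}; box has {1,2,3,4,6,7,8} → only 9 remains.
(8,6) = 4: row 8 has {1,5,6,7,8,9}; col 6 has {2,3,5,7,8,9}; box has {1,3,5,7,8,9} → only 4 remains.
(8,8) = 3: row 8 has {1,4,5,6,7,8,9}; col 8 has {1,2,4,6,7}; box has {1,5,6,7} → only 3 remains.
(9,4) = 2: row 9 has {1,5,7,9}; col 4 has {1,3,5,6,7,8,9}; box has {1,3,4,5,7,8,9} → only 2 remains.
(9,7) = 4: row 9 has {1,2,5,7,9}; col 7 has {1,3,5,6,7,8,9}; box has {1,3,5,6,7} → only 4 remains.
(9,8) = 8: row 9 has {1,2,4,5,7,9}; col 8 has {1,2,3,4,6,7}; box has {1,3,4,5,6,7} → only 8 remains.
(5,3) = 7: row 5 has {2,3,5,6,8,9}; col 3 has {1,4,5,6,9}; box has {1,2,3,4,5,6,8,9} → only 7 remains.
(5,4) = 4: row 5 has {2,3,5,6,7,8,9}; col 4 has {1,2,3,5,6,7,8,9}; box has {2,3,5,6,7,8,9} → only 4 remains.
(5,6) = 1: row 5 has {2,3,4,5,6,7,8,9}; col 6 has {2,3,4,5,7,8,9}; box has {2,3,4,5,6,7,8,9} → only 1 remains.
(6,8) = 5: row 6 has {1,2,3,4,6,7,8,9}; col 8 has {1,2,3,4,6,7,8}; box has {1,2,3,4,6,7,8,9} → only 5 remains.
(7,6) = 6: row 7 has {1,3,5,7}; col 6 has {1,2,3,4,5,7,8,9}; box has {1,2,3,4,5,7,8,9} → only 6 remains.
(7,7) = 2: row 7 has {1,3,5,6,7}; col 7 has {1,3,4,5,6,7,8,9}; box has {1,3,4,5,6,7,8} → only 2 remains.
(7,8) = 9: row 7 has {1,2,3,5,6,7}; col 8 has {1,2,3,4,5,6,7,8}; box has {1,2,3,4,5,6,7,8} → only 9 remains.
(8,3) = 2: row 8 has {1,3,4,5,6,7,8,9}; col 3 has {1,4,5,6,7,9}; box has {1,5,7,9} → only 2 remains.

2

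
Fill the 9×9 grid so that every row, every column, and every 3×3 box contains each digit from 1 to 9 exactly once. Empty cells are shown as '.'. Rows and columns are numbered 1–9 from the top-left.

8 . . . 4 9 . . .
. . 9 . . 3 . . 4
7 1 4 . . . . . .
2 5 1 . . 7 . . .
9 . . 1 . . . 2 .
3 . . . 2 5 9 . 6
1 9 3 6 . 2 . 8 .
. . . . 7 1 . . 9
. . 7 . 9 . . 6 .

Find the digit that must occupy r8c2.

r6c3 = 8 (sole candidate).
r6c4 = 4 (sole candidate).
r7c5 = 5 (sole candidate).
r7c9 = 7 (sole candidate).
r5c3 = 6 (sole candidate).
r5c6 = 8 (sole candidate).
r6c2 = 7 (sole candidate).
r6c8 = 1 (sole candidate).
r7c7 = 4 (sole candidate).
r9c6 = 4 (sole candidate).
r3c6 = 6 (sole candidate).
r5c2 = 4 (sole candidate).
r5c5 = 3 (sole candidate).
r5c9 = 5 (sole candidate).
r9c1 = 5 (sole candidate).
r2c1 = 6 (sole candidate).
r2c2 = 2 (sole candidate).
r3c5 = 8 (sole candidate).
r4c4 = 9 (sole candidate).
r4c5 = 6 (sole candidate).
r5c7 = 7 (sole candidate).
r8c1 = 4 (sole candidate).
r8c3 = 2 (sole candidate).
r9c2 = 8 (sole candidate).
r9c4 = 3 (sole candidate).
r1c2 = 3 (sole candidate).
r1c3 = 5 (sole candidate).
r1c8 = 7 (sole candidate).
r2c5 = 1 (sole candidate).
r2c8 = 5 (sole candidate).
r8c2 = 6: row 8 has {1,2,4,7,9}; col 2 has {1,2,3,4,5,7,8,9}; box has {1,2,3,4,5,7,8,9} → only 6 remains.

6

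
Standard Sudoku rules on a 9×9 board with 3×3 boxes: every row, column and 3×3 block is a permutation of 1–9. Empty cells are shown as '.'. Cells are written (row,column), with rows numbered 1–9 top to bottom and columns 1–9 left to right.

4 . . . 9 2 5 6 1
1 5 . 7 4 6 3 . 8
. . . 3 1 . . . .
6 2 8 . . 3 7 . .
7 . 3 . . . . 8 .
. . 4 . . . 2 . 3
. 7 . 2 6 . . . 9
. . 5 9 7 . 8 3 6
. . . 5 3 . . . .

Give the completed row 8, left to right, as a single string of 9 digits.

245971836

(1,3) = 7 (sole candidate).
(1,4) = 8 (sole candidate).
(3,6) = 5 (sole candidate).
(4,5) = 5 (sole candidate).
(4,9) = 4 (sole candidate).
(5,5) = 2 (sole candidate).
(5,9) = 5 (sole candidate).
(6,5) = 8 (sole candidate).
(7,3) = 1 (sole candidate).
(7,7) = 4 (sole candidate).
(7,8) = 5 (sole candidate).
(8,1) = 2: row 8 has {3,5,6,7,8,9}; col 1 has {1,4,6,7}; box has {1,5,7} → only 2 remains.
(8,2) = 4: row 8 has {2,3,5,6,7,8,9}; col 2 has {2,5,7}; box has {1,2,5,7} → only 4 remains.
(8,6) = 1: row 8 has {2,3,4,5,6,7,8,9}; col 6 has {2,3,5,6}; box has {2,3,5,6,7,9} → only 1 remains.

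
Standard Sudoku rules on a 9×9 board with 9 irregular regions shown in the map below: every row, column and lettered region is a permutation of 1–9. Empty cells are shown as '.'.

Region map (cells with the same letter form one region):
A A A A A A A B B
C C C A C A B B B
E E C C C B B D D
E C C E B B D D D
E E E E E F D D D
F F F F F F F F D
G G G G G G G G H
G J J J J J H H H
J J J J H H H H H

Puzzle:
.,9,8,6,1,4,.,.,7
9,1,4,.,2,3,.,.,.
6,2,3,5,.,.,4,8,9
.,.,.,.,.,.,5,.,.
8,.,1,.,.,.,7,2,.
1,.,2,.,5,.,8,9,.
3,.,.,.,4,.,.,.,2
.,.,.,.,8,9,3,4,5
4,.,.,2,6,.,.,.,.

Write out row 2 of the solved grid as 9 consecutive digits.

914723658

r1c7 = 2 (sole candidate).
r2c4 = 7: row 2 has {1,2,3,4,9}; col 4 has {2,5,6}; region has {1,2,3,4,6,8,9} → only 7 remains.
r2c7 = 6: row 2 has {1,2,3,4,7,9}; col 7 has {2,3,4,5,7,8}; region has {4,7} → only 6 remains.
r2c8 = 5: row 2 has {1,2,3,4,6,7,9}; col 8 has {2,4,8,9}; region has {4,6,7} → only 5 remains.
r2c9 = 8: row 2 has {1,2,3,4,5,6,7,9}; col 9 has {2,5,7,9}; region has {4,5,6,7} → only 8 remains.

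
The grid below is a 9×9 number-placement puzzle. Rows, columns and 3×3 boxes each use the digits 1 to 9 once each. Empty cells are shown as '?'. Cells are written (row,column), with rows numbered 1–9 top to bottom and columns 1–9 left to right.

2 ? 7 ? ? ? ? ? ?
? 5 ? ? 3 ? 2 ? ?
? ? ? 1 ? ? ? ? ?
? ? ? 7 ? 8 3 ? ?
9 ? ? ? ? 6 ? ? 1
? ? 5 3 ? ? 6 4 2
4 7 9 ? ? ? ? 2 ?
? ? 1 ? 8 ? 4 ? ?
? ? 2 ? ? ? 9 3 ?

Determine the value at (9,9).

(6,1) = 7 (hidden single in row 6).
(6,2) = 8 (hidden single in row 6).
(9,2) = 6 (sole candidate).
(8,2) = 3 (sole candidate).
(8,1) = 5 (sole candidate).
(9,1) = 8 (sole candidate).
(1,9) = 3 (hidden single in row 1).
(5,3) = 3 (hidden single in row 5).
(3,1) = 3 (hidden single in row 3).
(7,6) = 3 (hidden single in row 7).
(7,7) = 1 (hidden single in box 9).
(7,9) = 8 (hidden single in row 7).
(9,9) = 5: in box 9, 5 can only go here (every other open cell in that box sees a 5).

5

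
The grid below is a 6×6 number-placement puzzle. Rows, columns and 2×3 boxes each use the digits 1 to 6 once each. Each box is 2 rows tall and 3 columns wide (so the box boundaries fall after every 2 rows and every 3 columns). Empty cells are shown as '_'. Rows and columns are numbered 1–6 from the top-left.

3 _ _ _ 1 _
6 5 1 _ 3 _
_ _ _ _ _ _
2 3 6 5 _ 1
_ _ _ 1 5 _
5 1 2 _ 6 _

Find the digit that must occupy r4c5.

r1c3 = 4: row 1 has {1,3}; col 3 has {1,2,6}; box has {1,3,5,6} → only 4 remains.
r3c2 = 4: row 3 has {}; col 2 has {1,3,5}; box has {2,3,6} → only 4 remains.
r3c3 = 5: row 3 has {4}; col 3 has {1,2,4,6}; box has {2,3,4,6} → only 5 remains.
r3c5 = 2: row 3 has {4,5}; col 5 has {1,3,5,6}; box has {1,5} → only 2 remains.
r4c5 = 4: row 4 has {1,2,3,5,6}; col 5 has {1,2,3,5,6}; box has {1,2,5} → only 4 remains.

4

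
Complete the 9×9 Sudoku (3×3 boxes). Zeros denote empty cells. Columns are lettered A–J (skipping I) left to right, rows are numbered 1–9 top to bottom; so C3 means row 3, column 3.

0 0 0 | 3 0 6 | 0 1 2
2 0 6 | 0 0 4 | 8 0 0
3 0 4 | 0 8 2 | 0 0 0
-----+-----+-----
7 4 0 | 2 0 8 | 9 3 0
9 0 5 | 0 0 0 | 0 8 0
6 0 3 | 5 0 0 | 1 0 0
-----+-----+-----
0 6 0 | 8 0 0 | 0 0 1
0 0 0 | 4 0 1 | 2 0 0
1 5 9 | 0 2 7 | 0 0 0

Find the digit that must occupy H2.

C4 = 1: row 4 has {2,3,4,7,8,9}; col 3 has {3,4,5,6,9}; box has {3,4,5,6,7,9} → only 1 remains.
E4 = 6: row 4 has {1,2,3,4,7,8,9}; col 5 has {2,8}; box has {2,5,8} → only 6 remains.
J4 = 5: row 4 has {1,2,3,4,6,7,8,9}; col 9 has {1,2}; box has {1,3,8,9} → only 5 remains.
B5 = 2: row 5 has {5,8,9}; col 2 has {4,5,6}; box has {1,3,4,5,6,7,9} → only 2 remains.
F5 = 3: row 5 has {2,5,8,9}; col 6 has {1,2,4,6,7,8}; box has {2,5,6,8} → only 3 remains.
B6 = 8: row 6 has {1,3,5,6}; col 2 has {2,4,5,6}; box has {1,2,3,4,5,6,7,9} → only 8 remains.
F6 = 9: row 6 has {1,3,5,6,8}; col 6 has {1,2,3,4,6,7,8}; box has {2,3,5,6,8} → only 9 remains.
A7 = 4: row 7 has {1,6,8}; col 1 has {1,2,3,6,7,9}; box has {1,5,6,9} → only 4 remains.
F7 = 5: row 7 has {1,4,6,8}; col 6 has {1,2,3,4,6,7,8,9}; box has {1,2,4,7,8} → only 5 remains.
A8 = 8: row 8 has {1,2,4}; col 1 has {1,2,3,4,6,7,9}; box has {1,4,5,6,9} → only 8 remains.
C8 = 7: row 8 has {1,2,4,8}; col 3 has {1,3,4,5,6,9}; box has {1,4,5,6,8,9} → only 7 remains.
D9 = 6: row 9 has {1,2,5,7,9}; col 4 has {2,3,4,5,8}; box has {1,2,4,5,7,8} → only 6 remains.
H9 = 4: row 9 has {1,2,5,6,7,9}; col 8 has {1,3,8}; box has {1,2} → only 4 remains.
A1 = 5: row 1 has {1,2,3,6}; col 1 has {1,2,3,4,6,7,8,9}; box has {2,3,4,6} → only 5 remains.
C1 = 8: row 1 has {1,2,3,5,6}; col 3 has {1,3,4,5,6,7,9}; box has {2,3,4,5,6} → only 8 remains.
C7 = 2: row 7 has {1,4,5,6,8}; col 3 has {1,3,4,5,6,7,8,9}; box has {1,4,5,6,7,8,9} → only 2 remains.
B8 = 3: row 8 has {1,2,4,7,8}; col 2 has {2,4,5,6,8}; box has {1,2,4,5,6,7,8,9} → only 3 remains.
E8 = 9: row 8 has {1,2,3,4,7,8}; col 5 has {2,6,8}; box has {1,2,4,5,6,7,8} → only 9 remains.
J8 = 6: row 8 has {1,2,3,4,7,8,9}; col 9 has {1,2,5}; box has {1,2,4} → only 6 remains.
G9 = 3: row 9 has {1,2,4,5,6,7,9}; col 7 has {1,2,8,9}; box has {1,2,4,6} → only 3 remains.
J9 = 8: row 9 has {1,2,3,4,5,6,7,9}; col 9 has {1,2,5,6}; box has {1,2,3,4,6} → only 8 remains.
E1 = 7: row 1 has {1,2,3,5,6,8}; col 5 has {2,6,8,9}; box has {2,3,4,6,8} → only 7 remains.
G1 = 4: row 1 has {1,2,3,5,6,7,8}; col 7 has {1,2,3,8,9}; box has {1,2,8} → only 4 remains.
E6 = 4: row 6 has {1,3,5,6,8,9}; col 5 has {2,6,7,8,9}; box has {2,3,5,6,8,9} → only 4 remains.
J6 = 7: row 6 has {1,3,4,5,6,8,9}; col 9 has {1,2,5,6,8}; box has {1,3,5,8,9} → only 7 remains.
E7 = 3: row 7 has {1,2,4,5,6,8}; col 5 has {2,4,6,7,8,9}; box has {1,2,4,5,6,7,8,9} → only 3 remains.
G7 = 7: row 7 has {1,2,3,4,5,6,8}; col 7 has {1,2,3,4,8,9}; box has {1,2,3,4,6,8} → only 7 remains.
H7 = 9: row 7 has {1,2,3,4,5,6,7,8}; col 8 has {1,3,4,8}; box has {1,2,3,4,6,7,8} → only 9 remains.
H8 = 5: row 8 has {1,2,3,4,6,7,8,9}; col 8 has {1,3,4,8,9}; box has {1,2,3,4,6,7,8,9} → only 5 remains.
B1 = 9: row 1 has {1,2,3,4,5,6,7,8}; col 2 has {2,3,4,5,6,8}; box has {2,3,4,5,6,8} → only 9 remains.
H2 = 7: row 2 has {2,4,6,8}; col 8 has {1,3,4,5,8,9}; box has {1,2,4,8} → only 7 remains.

7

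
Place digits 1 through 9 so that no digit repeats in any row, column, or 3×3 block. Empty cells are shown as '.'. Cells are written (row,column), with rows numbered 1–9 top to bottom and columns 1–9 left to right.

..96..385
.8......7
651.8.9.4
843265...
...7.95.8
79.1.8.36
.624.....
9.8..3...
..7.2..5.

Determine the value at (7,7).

8

(2,3) = 4 (sole candidate).
(3,4) = 3 (sole candidate).
(3,8) = 2 (sole candidate).
(5,3) = 6 (sole candidate).
(6,3) = 5 (sole candidate).
(6,5) = 4 (sole candidate).
(6,7) = 2 (sole candidate).
(8,2) = 1 (sole candidate).
(8,4) = 5 (sole candidate).
(8,5) = 7 (sole candidate).
(8,9) = 2 (sole candidate).
(9,2) = 3 (sole candidate).
(1,1) = 2 (sole candidate).
(1,2) = 7 (sole candidate).
(1,5) = 1 (sole candidate).
(1,6) = 4 (sole candidate).
(2,1) = 3 (sole candidate).
(2,4) = 9 (sole candidate).
(2,5) = 5 (sole candidate).
(2,6) = 2 (sole candidate).
(3,6) = 7 (sole candidate).
(5,1) = 1 (sole candidate).
(5,2) = 2 (sole candidate).
(5,5) = 3 (sole candidate).
(5,8) = 4 (sole candidate).
(7,1) = 5 (sole candidate).
(7,5) = 9 (sole candidate).
(7,6) = 1 (sole candidate).
(7,8) = 7 (sole candidate).
(7,9) = 3 (sole candidate).
(8,8) = 6 (sole candidate).
(9,1) = 4 (sole candidate).
(9,4) = 8 (sole candidate).
(9,6) = 6 (sole candidate).
(9,7) = 1 (sole candidate).
(9,9) = 9 (sole candidate).
(2,7) = 6 (sole candidate).
(2,8) = 1 (sole candidate).
(4,7) = 7 (sole candidate).
(4,8) = 9 (sole candidate).
(4,9) = 1 (sole candidate).
(7,7) = 8: row 7 has {1,2,3,4,5,6,7,9}; col 7 has {1,2,3,5,6,7,9}; box has {1,2,3,5,6,7,9} → only 8 remains.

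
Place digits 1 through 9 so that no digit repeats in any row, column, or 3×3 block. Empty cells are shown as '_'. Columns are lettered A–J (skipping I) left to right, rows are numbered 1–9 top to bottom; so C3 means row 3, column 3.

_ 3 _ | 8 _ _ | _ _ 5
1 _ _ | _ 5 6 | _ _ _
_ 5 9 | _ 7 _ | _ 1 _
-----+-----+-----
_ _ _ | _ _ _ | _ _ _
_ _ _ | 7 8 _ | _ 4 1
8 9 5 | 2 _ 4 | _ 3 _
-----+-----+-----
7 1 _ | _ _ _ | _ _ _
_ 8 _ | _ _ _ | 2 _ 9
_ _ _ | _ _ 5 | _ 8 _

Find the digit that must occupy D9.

G5 = 5: in row 5, 5 can only go here (every other open cell in that row sees a 5).
D4 = 5: in row 4, 5 can only go here (every other open cell in that row sees a 5).
F5 = 9: in row 5, 9 can only go here (every other open cell in that row sees a 9).
E6 = 1: in row 6, 1 can only go here (every other open cell in that row sees a 1).
F4 = 3: row 4 has {5}; col 6 has {4,5,6,9}; box has {1,2,4,5,7,8,9} → only 3 remains.
F3 = 2: row 3 has {1,5,7,9}; col 6 has {3,4,5,6,9}; box has {5,6,7,8} → only 2 remains.
E4 = 6: row 4 has {3,5}; col 5 has {1,5,7,8}; box has {1,2,3,4,5,7,8,9} → only 6 remains.
F7 = 8: row 7 has {1,7}; col 6 has {2,3,4,5,6,9}; box has {5} → only 8 remains.
F1 = 1: row 1 has {3,5,8}; col 6 has {2,3,4,5,6,8,9}; box has {2,5,6,7,8} → only 1 remains.
F8 = 7: row 8 has {2,8,9}; col 6 has {1,2,3,4,5,6,8,9}; box has {5,8} → only 7 remains.
C4 = 1: in row 4, 1 can only go here (every other open cell in that row sees a 1).
H7 = 5: in row 7, 5 can only go here (every other open cell in that row sees a 5).
H8 = 6: row 8 has {2,7,8,9}; col 8 has {1,3,4,5,8}; box has {2,5,8,9} → only 6 remains.
D8 = 1: in row 8, 1 can only go here (every other open cell in that row sees a 1).
A8 = 5: in row 8, 5 can only go here (every other open cell in that row sees a 5).
G9 = 1: in row 9, 1 can only go here (every other open cell in that row sees a 1).
J9 = 7: in row 9, 7 can only go here (every other open cell in that row sees a 7).
J6 = 6: row 6 has {1,2,3,4,5,8,9}; col 9 has {1,5,7,9}; box has {1,3,4,5} → only 6 remains.
G6 = 7: row 6 has {1,2,3,4,5,6,8,9}; col 7 has {1,2,5}; box has {1,3,4,5,6} → only 7 remains.
B4 = 7: in row 4, 7 can only go here (every other open cell in that row sees a 7).
A4 = 4: in row 4, 4 can only go here (every other open cell in that row sees a 4).
A3 = 6: row 3 has {1,2,5,7,9}; col 1 has {1,4,5,7,8}; box has {1,3,5,9} → only 6 remains.
A1 = 2: row 1 has {1,3,5,8}; col 1 has {1,4,5,6,7,8}; box has {1,3,5,6,9} → only 2 remains.
B2 = 4: row 2 has {1,5,6}; col 2 has {1,3,5,7,8,9}; box has {1,2,3,5,6,9} → only 4 remains.
A5 = 3: row 5 has {1,4,5,7,8,9}; col 1 has {1,2,4,5,6,7,8}; box has {1,4,5,7,8,9} → only 3 remains.
A9 = 9: row 9 has {1,5,7,8}; col 1 has {1,2,3,4,5,6,7,8}; box has {1,5,7,8} → only 9 remains.
C1 = 7: row 1 has {1,2,3,5,8}; col 3 has {1,5,9}; box has {1,2,3,4,5,6,9} → only 7 remains.
H1 = 9: row 1 has {1,2,3,5,7,8}; col 8 has {1,3,4,5,6,8}; box has {1,5} → only 9 remains.
C2 = 8: row 2 has {1,4,5,6}; col 3 has {1,5,7,9}; box has {1,2,3,4,5,6,7,9} → only 8 remains.
G2 = 3: row 2 has {1,4,5,6,8}; col 7 has {1,2,5,7}; box has {1,5,9} → only 3 remains.
J2 = 2: row 2 has {1,3,4,5,6,8}; col 9 has {1,5,6,7,9}; box has {1,3,5,9} → only 2 remains.
H4 = 2: row 4 has {1,3,4,5,6,7}; col 8 has {1,3,4,5,6,8,9}; box has {1,3,4,5,6,7} → only 2 remains.
J4 = 8: row 4 has {1,2,3,4,5,6,7}; col 9 has {1,2,5,6,7,9}; box has {1,2,3,4,5,6,7} → only 8 remains.
G7 = 4: row 7 has {1,5,7,8}; col 7 has {1,2,3,5,7}; box has {1,2,5,6,7,8,9} → only 4 remains.
J7 = 3: row 7 has {1,4,5,7,8}; col 9 has {1,2,5,6,7,8,9}; box has {1,2,4,5,6,7,8,9} → only 3 remains.
E1 = 4: row 1 has {1,2,3,5,7,8,9}; col 5 has {1,5,6,7,8}; box has {1,2,5,6,7,8} → only 4 remains.
G1 = 6: row 1 has {1,2,3,4,5,7,8,9}; col 7 has {1,2,3,4,5,7}; box has {1,2,3,5,9} → only 6 remains.
D2 = 9: row 2 has {1,2,3,4,5,6,8}; col 4 has {1,2,5,7,8}; box has {1,2,4,5,6,7,8} → only 9 remains.
H2 = 7: row 2 has {1,2,3,4,5,6,8,9}; col 8 has {1,2,3,4,5,6,8,9}; box has {1,2,3,5,6,9} → only 7 remains.
D3 = 3: row 3 has {1,2,5,6,7,9}; col 4 has {1,2,5,7,8,9}; box has {1,2,4,5,6,7,8,9} → only 3 remains.
G3 = 8: row 3 has {1,2,3,5,6,7,9}; col 7 has {1,2,3,4,5,6,7}; box has {1,2,3,5,6,7,9} → only 8 remains.
J3 = 4: row 3 has {1,2,3,5,6,7,8,9}; col 9 has {1,2,3,5,6,7,8,9}; box has {1,2,3,5,6,7,8,9} → only 4 remains.
G4 = 9: row 4 has {1,2,3,4,5,6,7,8}; col 7 has {1,2,3,4,5,6,7,8}; box has {1,2,3,4,5,6,7,8} → only 9 remains.
D7 = 6: row 7 has {1,3,4,5,7,8}; col 4 has {1,2,3,5,7,8,9}; box has {1,5,7,8} → only 6 remains.
E8 = 3: row 8 has {1,2,5,6,7,8,9}; col 5 has {1,4,5,6,7,8}; box has {1,5,6,7,8} → only 3 remains.
D9 = 4: row 9 has {1,5,7,8,9}; col 4 has {1,2,3,5,6,7,8,9}; box has {1,3,5,6,7,8} → only 4 remains.

4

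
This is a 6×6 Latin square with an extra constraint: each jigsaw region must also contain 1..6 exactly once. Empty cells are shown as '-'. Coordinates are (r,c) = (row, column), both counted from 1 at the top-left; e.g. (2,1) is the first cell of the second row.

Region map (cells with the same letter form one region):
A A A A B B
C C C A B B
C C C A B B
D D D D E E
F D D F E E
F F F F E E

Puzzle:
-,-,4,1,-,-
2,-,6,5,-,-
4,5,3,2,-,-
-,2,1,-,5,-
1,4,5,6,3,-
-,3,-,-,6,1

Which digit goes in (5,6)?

(1,2) = 6 (sole candidate).
(1,5) = 2 (sole candidate).
(2,2) = 1 (sole candidate).
(2,5) = 4 (sole candidate).
(2,6) = 3 (sole candidate).
(3,5) = 1 (sole candidate).
(3,6) = 6 (sole candidate).
(4,4) = 3 (sole candidate).
(4,6) = 4 (sole candidate).
(5,6) = 2: row 5 has {1,3,4,5,6}; col 6 has {1,3,4,6}; region has {1,3,4,5,6} → only 2 remains.

2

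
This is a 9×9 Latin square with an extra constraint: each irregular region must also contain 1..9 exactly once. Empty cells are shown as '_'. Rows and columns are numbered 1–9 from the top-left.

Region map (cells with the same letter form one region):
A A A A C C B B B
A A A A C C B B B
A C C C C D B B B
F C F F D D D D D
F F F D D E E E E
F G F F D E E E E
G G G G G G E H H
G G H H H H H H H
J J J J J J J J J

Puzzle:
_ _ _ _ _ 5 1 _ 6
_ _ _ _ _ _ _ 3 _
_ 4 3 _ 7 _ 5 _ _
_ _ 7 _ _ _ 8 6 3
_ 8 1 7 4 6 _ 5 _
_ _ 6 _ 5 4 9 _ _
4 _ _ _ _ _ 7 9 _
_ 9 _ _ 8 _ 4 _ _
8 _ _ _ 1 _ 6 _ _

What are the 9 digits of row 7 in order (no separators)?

468532791

R2C7 = 2: row 2 has {3}; col 7 has {1,4,5,6,7,8,9}; region has {1,3,5,6} → only 2 remains.
R3C8 = 8: row 3 has {3,4,5,7}; col 8 has {3,5,6,9}; region has {1,2,3,5,6} → only 8 remains.
R3C9 = 9: row 3 has {3,4,5,7,8}; col 9 has {3,6}; region has {1,2,3,5,6,8} → only 9 remains.
R5C7 = 3: row 5 has {1,4,5,6,7,8}; col 7 has {1,2,4,5,6,7,8,9}; region has {4,5,6,7,9} → only 3 remains.
R5C9 = 2: row 5 has {1,3,4,5,6,7,8}; col 9 has {3,6,9}; region has {3,4,5,6,7,9} → only 2 remains.
R6C8 = 1: row 6 has {4,5,6,9}; col 8 has {3,5,6,8,9}; region has {2,3,4,5,6,7,9} → only 1 remains.
R6C9 = 8: row 6 has {1,4,5,6,9}; col 9 has {2,3,6,9}; region has {1,2,3,4,5,6,7,9} → only 8 remains.
R5C1 = 9: row 5 has {1,2,3,4,5,6,7,8}; col 1 has {4,8}; region has {1,6,7,8} → only 9 remains.
R4C4 = 4: in row 4, 4 can only go here (every other open cell in that row sees a 4).
R4C1 = 5: in row 4, 5 can only go here (every other open cell in that row sees a 5).
R6C2 = 7: in row 6, 7 can only go here (every other open cell in that row sees a 7).
R7C5 = 3: in column 5, 3 can only go here (every other open cell in that column sees a 3).
R2C5 = 6: in column 5, 6 can only go here (every other open cell in that column sees a 6).
R3C1 = 6: in row 3, 6 can only go here (every other open cell in that row sees a 6).
R8C4 = 6: in row 8, 6 can only go here (every other open cell in that row sees a 6).
R7C2 = 6: in row 7, 6 can only go here (every other open cell in that row sees a 6).
R8C6 = 3: in row 8, 3 can only go here (every other open cell in that row sees a 3).
R9C6 = 7: in column 6, 7 can only go here (every other open cell in that column sees a 7).
R2C6 = 8: in region C, 8 can only go here (every other open cell in that region sees an 8).
R4C6 = 9: in column 6, 9 can only go here (every other open cell in that column sees a 9).
R4C5 = 2: row 4 has {3,4,5,6,7,8,9}; col 5 has {1,3,4,5,6,7,8}; region has {3,4,5,6,7,8,9} → only 2 remains.
R1C5 = 9: row 1 has {1,5,6}; col 5 has {1,2,3,4,5,6,7,8}; region has {3,4,5,6,7,8} → only 9 remains.
R3C6 = 1: row 3 has {3,4,5,6,7,8,9}; col 6 has {3,4,5,6,7,8,9}; region has {2,3,4,5,6,7,8,9} → only 1 remains.
R4C2 = 1: row 4 has {2,3,4,5,6,7,8,9}; col 2 has {4,6,7,8,9}; region has {3,4,5,6,7,8,9} → only 1 remains.
R7C6 = 2: row 7 has {3,4,6,7,9}; col 6 has {1,3,4,5,6,7,8,9}; region has {3,4,6,7,9} → only 2 remains.
R8C1 = 1: row 8 has {3,4,6,8,9}; col 1 has {4,5,6,8,9}; region has {2,3,4,6,7,9} → only 1 remains.
R2C1 = 7: row 2 has {2,3,6,8}; col 1 has {1,4,5,6,8,9}; region has {6} → only 7 remains.
R2C2 = 5: row 2 has {2,3,6,7,8}; col 2 has {1,4,6,7,8,9}; region has {6,7} → only 5 remains.
R2C9 = 4: row 2 has {2,3,5,6,7,8}; col 9 has {2,3,6,8,9}; region has {1,2,3,5,6,8,9} → only 4 remains.
R3C4 = 2: row 3 has {1,3,4,5,6,7,8,9}; col 4 has {4,6,7}; region has {1,3,4,5,6,7,8,9} → only 2 remains.
R6C4 = 3: row 6 has {1,4,5,6,7,8,9}; col 4 has {2,4,6,7}; region has {1,4,5,6,7,8,9} → only 3 remains.
R9C9 = 5: row 9 has {1,6,7,8}; col 9 has {2,3,4,6,8,9}; region has {1,6,7,8} → only 5 remains.
R1C4 = 8: row 1 has {1,5,6,9}; col 4 has {2,3,4,6,7}; region has {5,6,7} → only 8 remains.
R1C8 = 7: row 1 has {1,5,6,8,9}; col 8 has {1,3,5,6,8,9}; region has {1,2,3,4,5,6,8,9} → only 7 remains.
R2C3 = 9: row 2 has {2,3,4,5,6,7,8}; col 3 has {1,3,6,7}; region has {5,6,7,8} → only 9 remains.
R2C4 = 1: row 2 has {2,3,4,5,6,7,8,9}; col 4 has {2,3,4,6,7,8}; region has {5,6,7,8,9} → only 1 remains.
R6C1 = 2: row 6 has {1,3,4,5,6,7,8,9}; col 1 has {1,4,5,6,7,8,9}; region has {1,3,4,5,6,7,8,9} → only 2 remains.
R7C4 = 5: row 7 has {2,3,4,6,7,9}; col 4 has {1,2,3,4,6,7,8}; region has {1,2,3,4,6,7,9} → only 5 remains.
R7C9 = 1: row 7 has {2,3,4,5,6,7,9}; col 9 has {2,3,4,5,6,8,9}; region has {3,4,6,8,9} → only 1 remains.
R8C8 = 2: row 8 has {1,3,4,6,8,9}; col 8 has {1,3,5,6,7,8,9}; region has {1,3,4,6,8,9} → only 2 remains.
R8C9 = 7: row 8 has {1,2,3,4,6,8,9}; col 9 has {1,2,3,4,5,6,8,9}; region has {1,2,3,4,6,8,9} → only 7 remains.
R9C4 = 9: row 9 has {1,5,6,7,8}; col 4 has {1,2,3,4,5,6,7,8}; region has {1,5,6,7,8} → only 9 remains.
R9C8 = 4: row 9 has {1,5,6,7,8,9}; col 8 has {1,2,3,5,6,7,8,9}; region has {1,5,6,7,8,9} → only 4 remains.
R1C1 = 3: row 1 has {1,5,6,7,8,9}; col 1 has {1,2,4,5,6,7,8,9}; region has {1,5,6,7,8,9} → only 3 remains.
R1C2 = 2: row 1 has {1,3,5,6,7,8,9}; col 2 has {1,4,5,6,7,8,9}; region has {1,3,5,6,7,8,9} → only 2 remains.
R1C3 = 4: row 1 has {1,2,3,5,6,7,8,9}; col 3 has {1,3,6,7,9}; region has {1,2,3,5,6,7,8,9} → only 4 remains.
R7C3 = 8: row 7 has {1,2,3,4,5,6,7,9}; col 3 has {1,3,4,6,7,9}; region has {1,2,3,4,5,6,7,9} → only 8 remains.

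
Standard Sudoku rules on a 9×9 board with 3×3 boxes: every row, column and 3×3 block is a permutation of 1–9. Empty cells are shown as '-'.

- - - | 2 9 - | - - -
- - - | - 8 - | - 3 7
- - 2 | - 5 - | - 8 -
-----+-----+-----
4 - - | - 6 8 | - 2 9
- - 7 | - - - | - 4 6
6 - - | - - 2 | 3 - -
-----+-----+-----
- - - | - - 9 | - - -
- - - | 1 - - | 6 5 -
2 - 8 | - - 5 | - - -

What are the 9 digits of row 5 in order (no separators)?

row 2, column 7 = 2 (hidden single in row 2).
row 5, column 2 = 2: in row 5, 2 can only go here (every other open cell in that row sees a 2).
row 8, column 9 = 8 (hidden single in row 8).
row 6, column 2 = 8 (hidden single in row 6).
row 1, column 1 = 8 (hidden single in row 1).
row 5, column 7 = 8: in row 5, 8 can only go here (every other open cell in that row sees an 8).
row 7, column 4 = 8 (hidden single in row 7).
row 8, column 5 = 2 (hidden single in row 8).
row 7, column 9 = 2 (hidden single in row 7).
row 9, column 8 = 9 (hidden single in column 8).
row 1, column 8 = 6 (hidden single in column 8).
row 3, column 7 = 9 (hidden single in column 7).
row 9, column 9 = 3 (hidden single in column 9).
row 9, column 4 = 6 (hidden single in box 8).
row 2, column 4 = 4 (sole candidate).
row 6, column 5 = 4 (hidden single in row 6).
row 9, column 5 = 7 (sole candidate).
row 7, column 5 = 3 (sole candidate).
row 8, column 6 = 4 (sole candidate).
row 5, column 5 = 1: row 5 has {2,4,6,7,8}; col 5 has {2,3,4,5,6,7,8,9}; box has {2,4,6,8} → only 1 remains.
row 5, column 6 = 3: row 5 has {1,2,4,6,7,8}; col 6 has {2,4,5,8,9}; box has {1,2,4,6,8} → only 3 remains.
row 3, column 4 = 3 (hidden single in column 4).
row 8, column 1 = 3 (hidden single in column 1).
row 8, column 3 = 9 (sole candidate).
row 8, column 2 = 7 (sole candidate).
row 1, column 6 = 7 (hidden single in row 1).
row 3, column 1 = 7 (hidden single in row 3).
row 6, column 4 = 9 (hidden single in row 6).
row 5, column 4 = 5: row 5 has {1,2,3,4,6,7,8}; col 4 has {1,2,3,4,6,8,9}; box has {1,2,3,4,6,8,9} → only 5 remains.
row 4, column 4 = 7 (sole candidate).
row 5, column 1 = 9: row 5 has {1,2,3,4,5,6,7,8}; col 1 has {2,3,4,6,7,8}; box has {2,4,6,7,8} → only 9 remains.

927513846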